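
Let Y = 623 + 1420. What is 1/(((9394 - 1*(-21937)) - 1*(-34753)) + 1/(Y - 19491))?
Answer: 17448/1153033631 ≈ 1.5132e-5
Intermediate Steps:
Y = 2043
1/(((9394 - 1*(-21937)) - 1*(-34753)) + 1/(Y - 19491)) = 1/(((9394 - 1*(-21937)) - 1*(-34753)) + 1/(2043 - 19491)) = 1/(((9394 + 21937) + 34753) + 1/(-17448)) = 1/((31331 + 34753) - 1/17448) = 1/(66084 - 1/17448) = 1/(1153033631/17448) = 17448/1153033631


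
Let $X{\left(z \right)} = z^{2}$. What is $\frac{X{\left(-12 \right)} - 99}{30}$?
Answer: $\frac{3}{2} \approx 1.5$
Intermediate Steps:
$\frac{X{\left(-12 \right)} - 99}{30} = \frac{\left(-12\right)^{2} - 99}{30} = \left(144 - 99\right) \frac{1}{30} = 45 \cdot \frac{1}{30} = \frac{3}{2}$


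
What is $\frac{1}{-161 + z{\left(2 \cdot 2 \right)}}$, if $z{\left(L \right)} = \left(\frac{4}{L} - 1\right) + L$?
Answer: $- \frac{1}{157} \approx -0.0063694$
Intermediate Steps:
$z{\left(L \right)} = -1 + L + \frac{4}{L}$ ($z{\left(L \right)} = \left(-1 + \frac{4}{L}\right) + L = -1 + L + \frac{4}{L}$)
$\frac{1}{-161 + z{\left(2 \cdot 2 \right)}} = \frac{1}{-161 + \left(-1 + 2 \cdot 2 + \frac{4}{2 \cdot 2}\right)} = \frac{1}{-161 + \left(-1 + 4 + \frac{4}{4}\right)} = \frac{1}{-161 + \left(-1 + 4 + 4 \cdot \frac{1}{4}\right)} = \frac{1}{-161 + \left(-1 + 4 + 1\right)} = \frac{1}{-161 + 4} = \frac{1}{-157} = - \frac{1}{157}$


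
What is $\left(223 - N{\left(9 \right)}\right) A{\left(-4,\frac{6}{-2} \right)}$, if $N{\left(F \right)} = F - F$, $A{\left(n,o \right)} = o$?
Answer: $-669$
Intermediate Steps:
$N{\left(F \right)} = 0$
$\left(223 - N{\left(9 \right)}\right) A{\left(-4,\frac{6}{-2} \right)} = \left(223 - 0\right) \frac{6}{-2} = \left(223 + 0\right) 6 \left(- \frac{1}{2}\right) = 223 \left(-3\right) = -669$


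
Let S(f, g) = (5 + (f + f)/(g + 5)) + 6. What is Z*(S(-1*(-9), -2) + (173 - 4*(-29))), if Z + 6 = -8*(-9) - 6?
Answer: 18360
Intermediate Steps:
S(f, g) = 11 + 2*f/(5 + g) (S(f, g) = (5 + (2*f)/(5 + g)) + 6 = (5 + 2*f/(5 + g)) + 6 = 11 + 2*f/(5 + g))
Z = 60 (Z = -6 + (-8*(-9) - 6) = -6 + (72 - 6) = -6 + 66 = 60)
Z*(S(-1*(-9), -2) + (173 - 4*(-29))) = 60*((55 + 2*(-1*(-9)) + 11*(-2))/(5 - 2) + (173 - 4*(-29))) = 60*((55 + 2*9 - 22)/3 + (173 + 116)) = 60*((55 + 18 - 22)/3 + 289) = 60*((⅓)*51 + 289) = 60*(17 + 289) = 60*306 = 18360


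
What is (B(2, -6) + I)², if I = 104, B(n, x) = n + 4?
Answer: 12100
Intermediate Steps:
B(n, x) = 4 + n
(B(2, -6) + I)² = ((4 + 2) + 104)² = (6 + 104)² = 110² = 12100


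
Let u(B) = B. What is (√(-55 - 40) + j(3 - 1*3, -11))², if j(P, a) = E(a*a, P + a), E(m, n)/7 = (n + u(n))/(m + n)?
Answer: (7 - 5*I*√95)²/25 ≈ -93.04 - 27.291*I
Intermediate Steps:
E(m, n) = 14*n/(m + n) (E(m, n) = 7*((n + n)/(m + n)) = 7*((2*n)/(m + n)) = 7*(2*n/(m + n)) = 14*n/(m + n))
j(P, a) = 14*(P + a)/(P + a + a²) (j(P, a) = 14*(P + a)/(a*a + (P + a)) = 14*(P + a)/(a² + (P + a)) = 14*(P + a)/(P + a + a²))
(√(-55 - 40) + j(3 - 1*3, -11))² = (√(-55 - 40) + 14*((3 - 1*3) - 11)/((3 - 1*3) - 11 + (-11)²))² = (√(-95) + 14*((3 - 3) - 11)/((3 - 3) - 11 + 121))² = (I*√95 + 14*(0 - 11)/(0 - 11 + 121))² = (I*√95 + 14*(-11)/110)² = (I*√95 + 14*(1/110)*(-11))² = (I*√95 - 7/5)² = (-7/5 + I*√95)²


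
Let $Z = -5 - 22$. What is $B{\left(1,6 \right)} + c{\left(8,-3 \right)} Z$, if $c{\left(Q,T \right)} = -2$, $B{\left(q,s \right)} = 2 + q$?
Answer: $57$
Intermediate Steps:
$Z = -27$ ($Z = -5 - 22 = -27$)
$B{\left(1,6 \right)} + c{\left(8,-3 \right)} Z = \left(2 + 1\right) - -54 = 3 + 54 = 57$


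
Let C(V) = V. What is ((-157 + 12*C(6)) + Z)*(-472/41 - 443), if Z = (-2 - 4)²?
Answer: 913115/41 ≈ 22271.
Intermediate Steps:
Z = 36 (Z = (-6)² = 36)
((-157 + 12*C(6)) + Z)*(-472/41 - 443) = ((-157 + 12*6) + 36)*(-472/41 - 443) = ((-157 + 72) + 36)*(-472*1/41 - 443) = (-85 + 36)*(-472/41 - 443) = -49*(-18635/41) = 913115/41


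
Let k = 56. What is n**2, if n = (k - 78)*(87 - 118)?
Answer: 465124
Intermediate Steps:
n = 682 (n = (56 - 78)*(87 - 118) = -22*(-31) = 682)
n**2 = 682**2 = 465124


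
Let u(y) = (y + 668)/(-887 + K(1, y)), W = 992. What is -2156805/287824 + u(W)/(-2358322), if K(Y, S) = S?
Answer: -53407674931489/7127207548944 ≈ -7.4935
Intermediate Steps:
u(y) = (668 + y)/(-887 + y) (u(y) = (y + 668)/(-887 + y) = (668 + y)/(-887 + y))
-2156805/287824 + u(W)/(-2358322) = -2156805/287824 + ((668 + 992)/(-887 + 992))/(-2358322) = -2156805*1/287824 + (1660/105)*(-1/2358322) = -2156805/287824 + ((1/105)*1660)*(-1/2358322) = -2156805/287824 + (332/21)*(-1/2358322) = -2156805/287824 - 166/24762381 = -53407674931489/7127207548944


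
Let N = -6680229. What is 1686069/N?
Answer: -562023/2226743 ≈ -0.25240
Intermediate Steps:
1686069/N = 1686069/(-6680229) = 1686069*(-1/6680229) = -562023/2226743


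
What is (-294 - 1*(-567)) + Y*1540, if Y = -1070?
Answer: -1647527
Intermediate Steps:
(-294 - 1*(-567)) + Y*1540 = (-294 - 1*(-567)) - 1070*1540 = (-294 + 567) - 1647800 = 273 - 1647800 = -1647527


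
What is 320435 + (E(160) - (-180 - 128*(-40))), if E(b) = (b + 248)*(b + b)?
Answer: 446055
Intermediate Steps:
E(b) = 2*b*(248 + b) (E(b) = (248 + b)*(2*b) = 2*b*(248 + b))
320435 + (E(160) - (-180 - 128*(-40))) = 320435 + (2*160*(248 + 160) - (-180 - 128*(-40))) = 320435 + (2*160*408 - (-180 + 5120)) = 320435 + (130560 - 1*4940) = 320435 + (130560 - 4940) = 320435 + 125620 = 446055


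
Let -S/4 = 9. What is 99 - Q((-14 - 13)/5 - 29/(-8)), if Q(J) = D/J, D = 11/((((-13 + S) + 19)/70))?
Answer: 18007/213 ≈ 84.540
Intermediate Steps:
S = -36 (S = -4*9 = -36)
D = -77/3 (D = 11/((((-13 - 36) + 19)/70)) = 11/(((-49 + 19)*(1/70))) = 11/((-30*1/70)) = 11/(-3/7) = 11*(-7/3) = -77/3 ≈ -25.667)
Q(J) = -77/(3*J)
99 - Q((-14 - 13)/5 - 29/(-8)) = 99 - (-77)/(3*((-14 - 13)/5 - 29/(-8))) = 99 - (-77)/(3*(-27*⅕ - 29*(-⅛))) = 99 - (-77)/(3*(-27/5 + 29/8)) = 99 - (-77)/(3*(-71/40)) = 99 - (-77)*(-40)/(3*71) = 99 - 1*3080/213 = 99 - 3080/213 = 18007/213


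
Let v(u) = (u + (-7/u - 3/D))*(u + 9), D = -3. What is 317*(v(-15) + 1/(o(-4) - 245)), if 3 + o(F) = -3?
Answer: 32302617/1255 ≈ 25739.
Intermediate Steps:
o(F) = -6 (o(F) = -3 - 3 = -6)
v(u) = (9 + u)*(1 + u - 7/u) (v(u) = (u + (-7/u - 3/(-3)))*(u + 9) = (u + (-7/u - 3*(-⅓)))*(9 + u) = (u + (-7/u + 1))*(9 + u) = (u + (1 - 7/u))*(9 + u) = (1 + u - 7/u)*(9 + u) = (9 + u)*(1 + u - 7/u))
317*(v(-15) + 1/(o(-4) - 245)) = 317*((2 + (-15)² - 63/(-15) + 10*(-15)) + 1/(-6 - 245)) = 317*((2 + 225 - 63*(-1/15) - 150) + 1/(-251)) = 317*((2 + 225 + 21/5 - 150) - 1/251) = 317*(406/5 - 1/251) = 317*(101901/1255) = 32302617/1255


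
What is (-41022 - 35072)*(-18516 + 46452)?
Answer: -2125761984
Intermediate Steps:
(-41022 - 35072)*(-18516 + 46452) = -76094*27936 = -2125761984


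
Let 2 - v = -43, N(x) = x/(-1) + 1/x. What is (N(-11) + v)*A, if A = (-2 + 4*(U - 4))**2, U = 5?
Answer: 2460/11 ≈ 223.64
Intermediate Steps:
N(x) = 1/x - x (N(x) = x*(-1) + 1/x = -x + 1/x = 1/x - x)
v = 45 (v = 2 - 1*(-43) = 2 + 43 = 45)
A = 4 (A = (-2 + 4*(5 - 4))**2 = (-2 + 4*1)**2 = (-2 + 4)**2 = 2**2 = 4)
(N(-11) + v)*A = ((1/(-11) - 1*(-11)) + 45)*4 = ((-1/11 + 11) + 45)*4 = (120/11 + 45)*4 = (615/11)*4 = 2460/11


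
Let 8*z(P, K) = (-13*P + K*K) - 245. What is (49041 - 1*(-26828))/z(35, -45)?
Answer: 606952/1325 ≈ 458.08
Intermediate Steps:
z(P, K) = -245/8 - 13*P/8 + K**2/8 (z(P, K) = ((-13*P + K*K) - 245)/8 = ((-13*P + K**2) - 245)/8 = ((K**2 - 13*P) - 245)/8 = (-245 + K**2 - 13*P)/8 = -245/8 - 13*P/8 + K**2/8)
(49041 - 1*(-26828))/z(35, -45) = (49041 - 1*(-26828))/(-245/8 - 13/8*35 + (1/8)*(-45)**2) = (49041 + 26828)/(-245/8 - 455/8 + (1/8)*2025) = 75869/(-245/8 - 455/8 + 2025/8) = 75869/(1325/8) = 75869*(8/1325) = 606952/1325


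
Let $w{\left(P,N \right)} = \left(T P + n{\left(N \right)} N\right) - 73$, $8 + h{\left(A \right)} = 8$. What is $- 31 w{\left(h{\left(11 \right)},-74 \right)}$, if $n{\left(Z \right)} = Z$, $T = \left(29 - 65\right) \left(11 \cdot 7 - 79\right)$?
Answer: $-167493$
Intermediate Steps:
$T = 72$ ($T = - 36 \left(77 - 79\right) = \left(-36\right) \left(-2\right) = 72$)
$h{\left(A \right)} = 0$ ($h{\left(A \right)} = -8 + 8 = 0$)
$w{\left(P,N \right)} = -73 + N^{2} + 72 P$ ($w{\left(P,N \right)} = \left(72 P + N N\right) - 73 = \left(72 P + N^{2}\right) - 73 = \left(N^{2} + 72 P\right) - 73 = -73 + N^{2} + 72 P$)
$- 31 w{\left(h{\left(11 \right)},-74 \right)} = - 31 \left(-73 + \left(-74\right)^{2} + 72 \cdot 0\right) = - 31 \left(-73 + 5476 + 0\right) = \left(-31\right) 5403 = -167493$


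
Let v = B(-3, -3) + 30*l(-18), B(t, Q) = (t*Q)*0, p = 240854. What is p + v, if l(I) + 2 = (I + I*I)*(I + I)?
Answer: -89686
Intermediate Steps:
B(t, Q) = 0 (B(t, Q) = (Q*t)*0 = 0)
l(I) = -2 + 2*I*(I + I²) (l(I) = -2 + (I + I*I)*(I + I) = -2 + (I + I²)*(2*I) = -2 + 2*I*(I + I²))
v = -330540 (v = 0 + 30*(-2 + 2*(-18)² + 2*(-18)³) = 0 + 30*(-2 + 2*324 + 2*(-5832)) = 0 + 30*(-2 + 648 - 11664) = 0 + 30*(-11018) = 0 - 330540 = -330540)
p + v = 240854 - 330540 = -89686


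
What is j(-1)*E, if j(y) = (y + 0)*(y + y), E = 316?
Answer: 632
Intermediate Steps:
j(y) = 2*y² (j(y) = y*(2*y) = 2*y²)
j(-1)*E = (2*(-1)²)*316 = (2*1)*316 = 2*316 = 632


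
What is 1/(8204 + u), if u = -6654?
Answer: 1/1550 ≈ 0.00064516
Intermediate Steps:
1/(8204 + u) = 1/(8204 - 6654) = 1/1550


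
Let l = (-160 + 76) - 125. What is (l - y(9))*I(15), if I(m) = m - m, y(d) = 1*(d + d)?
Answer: 0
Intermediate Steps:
y(d) = 2*d (y(d) = 1*(2*d) = 2*d)
I(m) = 0
l = -209 (l = -84 - 125 = -209)
(l - y(9))*I(15) = (-209 - 2*9)*0 = (-209 - 1*18)*0 = (-209 - 18)*0 = -227*0 = 0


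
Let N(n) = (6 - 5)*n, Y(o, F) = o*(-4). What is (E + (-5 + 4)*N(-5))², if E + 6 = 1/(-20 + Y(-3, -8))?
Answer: 81/64 ≈ 1.2656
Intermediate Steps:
Y(o, F) = -4*o
N(n) = n (N(n) = 1*n = n)
E = -49/8 (E = -6 + 1/(-20 - 4*(-3)) = -6 + 1/(-20 + 12) = -6 + 1/(-8) = -6 - ⅛ = -49/8 ≈ -6.1250)
(E + (-5 + 4)*N(-5))² = (-49/8 + (-5 + 4)*(-5))² = (-49/8 - 1*(-5))² = (-49/8 + 5)² = (-9/8)² = 81/64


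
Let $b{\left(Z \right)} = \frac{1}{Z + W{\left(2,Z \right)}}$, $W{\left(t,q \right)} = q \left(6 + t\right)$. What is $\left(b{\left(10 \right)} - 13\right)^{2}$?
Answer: $\frac{1366561}{8100} \approx 168.71$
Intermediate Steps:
$b{\left(Z \right)} = \frac{1}{9 Z}$ ($b{\left(Z \right)} = \frac{1}{Z + Z \left(6 + 2\right)} = \frac{1}{Z + Z 8} = \frac{1}{Z + 8 Z} = \frac{1}{9 Z}$)
$\left(b{\left(10 \right)} - 13\right)^{2} = \left(\frac{1}{9 \cdot 10} - 13\right)^{2} = \left(\frac{1}{9} \cdot \frac{1}{10} - 13\right)^{2} = \left(\frac{1}{90} - 13\right)^{2} = \left(- \frac{1169}{90}\right)^{2} = \frac{1366561}{8100}$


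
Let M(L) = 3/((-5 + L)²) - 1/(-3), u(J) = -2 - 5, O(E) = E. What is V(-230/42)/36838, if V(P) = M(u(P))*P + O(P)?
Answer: -7475/37132704 ≈ -0.00020130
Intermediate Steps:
u(J) = -7
M(L) = ⅓ + 3/(-5 + L)² (M(L) = 3/(-5 + L)² - 1*(-⅓) = 3/(-5 + L)² + ⅓ = ⅓ + 3/(-5 + L)²)
V(P) = 65*P/48 (V(P) = (⅓ + 3/(-5 - 7)²)*P + P = (⅓ + 3/(-12)²)*P + P = (⅓ + 3*(1/144))*P + P = (⅓ + 1/48)*P + P = 17*P/48 + P = 65*P/48)
V(-230/42)/36838 = (65*(-230/42)/48)/36838 = (65*(-230*1/42)/48)*(1/36838) = ((65/48)*(-115/21))*(1/36838) = -7475/1008*1/36838 = -7475/37132704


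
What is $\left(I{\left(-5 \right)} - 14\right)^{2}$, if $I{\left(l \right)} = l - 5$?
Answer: $576$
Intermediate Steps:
$I{\left(l \right)} = -5 + l$ ($I{\left(l \right)} = l - 5 = -5 + l$)
$\left(I{\left(-5 \right)} - 14\right)^{2} = \left(\left(-5 - 5\right) - 14\right)^{2} = \left(-10 - 14\right)^{2} = \left(-24\right)^{2} = 576$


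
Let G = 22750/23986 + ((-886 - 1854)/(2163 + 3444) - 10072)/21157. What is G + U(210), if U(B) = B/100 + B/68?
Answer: 684534864160792/120929261737095 ≈ 5.6606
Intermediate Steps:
U(B) = 21*B/850 (U(B) = B*(1/100) + B*(1/68) = B/100 + B/68 = 21*B/850)
G = 672063533233/1422697196907 (G = 22750*(1/23986) + (-2740/5607 - 10072)*(1/21157) = 11375/11993 + (-2740*1/5607 - 10072)*(1/21157) = 11375/11993 + (-2740/5607 - 10072)*(1/21157) = 11375/11993 - 56476444/5607*1/21157 = 11375/11993 - 56476444/118627299 = 672063533233/1422697196907 ≈ 0.47239)
G + U(210) = 672063533233/1422697196907 + (21/850)*210 = 672063533233/1422697196907 + 441/85 = 684534864160792/120929261737095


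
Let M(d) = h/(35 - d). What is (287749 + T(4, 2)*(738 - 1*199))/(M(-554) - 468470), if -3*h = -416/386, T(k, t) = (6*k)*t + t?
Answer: -107322114669/159762792362 ≈ -0.67176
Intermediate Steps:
T(k, t) = t + 6*k*t (T(k, t) = 6*k*t + t = t + 6*k*t)
h = 208/579 (h = -(-416)/(3*386) = -1/3*(-208/193) = 208/579 ≈ 0.35924)
M(d) = 208/(579*(35 - d))
(287749 + T(4, 2)*(738 - 1*199))/(M(-554) - 468470) = (287749 + (2*(1 + 6*4))*(738 - 1*199))/(-208/(-20265 + 579*(-554)) - 468470) = (287749 + (2*(1 + 24))*(738 - 199))/(-208/(-20265 - 320766) - 468470) = (287749 + (2*25)*539)/(-208/(-341031) - 468470) = (287749 + 50*539)/(-208*(-1/341031) - 468470) = (287749 + 26950)/(208/341031 - 468470) = 314699/(-159762792362/341031) = 314699*(-341031/159762792362) = -107322114669/159762792362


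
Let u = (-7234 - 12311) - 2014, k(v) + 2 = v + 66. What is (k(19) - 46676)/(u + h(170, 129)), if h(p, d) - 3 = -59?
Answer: 15531/7205 ≈ 2.1556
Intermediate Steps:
k(v) = 64 + v (k(v) = -2 + (v + 66) = -2 + (66 + v) = 64 + v)
u = -21559 (u = -19545 - 2014 = -21559)
h(p, d) = -56 (h(p, d) = 3 - 59 = -56)
(k(19) - 46676)/(u + h(170, 129)) = ((64 + 19) - 46676)/(-21559 - 56) = (83 - 46676)/(-21615) = -46593*(-1/21615) = 15531/7205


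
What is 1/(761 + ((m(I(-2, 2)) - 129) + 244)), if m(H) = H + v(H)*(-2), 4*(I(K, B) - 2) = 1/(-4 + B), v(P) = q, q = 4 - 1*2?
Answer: 8/6991 ≈ 0.0011443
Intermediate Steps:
q = 2 (q = 4 - 2 = 2)
v(P) = 2
I(K, B) = 2 + 1/(4*(-4 + B))
m(H) = -4 + H (m(H) = H + 2*(-2) = H - 4 = -4 + H)
1/(761 + ((m(I(-2, 2)) - 129) + 244)) = 1/(761 + (((-4 + (-31 + 8*2)/(4*(-4 + 2))) - 129) + 244)) = 1/(761 + (((-4 + (¼)*(-31 + 16)/(-2)) - 129) + 244)) = 1/(761 + (((-4 + (¼)*(-½)*(-15)) - 129) + 244)) = 1/(761 + (((-4 + 15/8) - 129) + 244)) = 1/(761 + ((-17/8 - 129) + 244)) = 1/(761 + (-1049/8 + 244)) = 1/(761 + 903/8) = 1/(6991/8) = 8/6991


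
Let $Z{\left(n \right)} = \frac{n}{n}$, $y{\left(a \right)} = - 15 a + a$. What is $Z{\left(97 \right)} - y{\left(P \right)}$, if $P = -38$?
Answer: $-531$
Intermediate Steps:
$y{\left(a \right)} = - 14 a$
$Z{\left(n \right)} = 1$
$Z{\left(97 \right)} - y{\left(P \right)} = 1 - \left(-14\right) \left(-38\right) = 1 - 532 = -531$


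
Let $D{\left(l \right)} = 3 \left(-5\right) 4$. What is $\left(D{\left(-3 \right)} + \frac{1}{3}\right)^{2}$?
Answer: $\frac{32041}{9} \approx 3560.1$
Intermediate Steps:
$D{\left(l \right)} = -60$ ($D{\left(l \right)} = \left(-15\right) 4 = -60$)
$\left(D{\left(-3 \right)} + \frac{1}{3}\right)^{2} = \left(-60 + \frac{1}{3}\right)^{2} = \left(- \frac{179}{3}\right)^{2} = \frac{32041}{9}$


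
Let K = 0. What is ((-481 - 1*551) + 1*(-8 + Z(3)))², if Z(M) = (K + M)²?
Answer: 1062961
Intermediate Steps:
Z(M) = M² (Z(M) = (0 + M)² = M²)
((-481 - 1*551) + 1*(-8 + Z(3)))² = ((-481 - 1*551) + 1*(-8 + 3²))² = ((-481 - 551) + 1*(-8 + 9))² = (-1032 + 1*1)² = (-1032 + 1)² = (-1031)² = 1062961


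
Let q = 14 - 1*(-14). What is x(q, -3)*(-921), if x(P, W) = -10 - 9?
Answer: 17499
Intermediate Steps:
q = 28 (q = 14 + 14 = 28)
x(P, W) = -19
x(q, -3)*(-921) = -19*(-921) = 17499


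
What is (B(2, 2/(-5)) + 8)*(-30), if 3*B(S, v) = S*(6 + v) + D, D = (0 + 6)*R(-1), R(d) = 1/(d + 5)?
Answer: -367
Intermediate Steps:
R(d) = 1/(5 + d)
D = 3/2 (D = (0 + 6)/(5 - 1) = 6/4 = 6*(¼) = 3/2 ≈ 1.5000)
B(S, v) = ½ + S*(6 + v)/3 (B(S, v) = (S*(6 + v) + 3/2)/3 = (3/2 + S*(6 + v))/3 = ½ + S*(6 + v)/3)
(B(2, 2/(-5)) + 8)*(-30) = ((½ + 2*2 + (⅓)*2*(2/(-5))) + 8)*(-30) = ((½ + 4 + (⅓)*2*(2*(-⅕))) + 8)*(-30) = ((½ + 4 + (⅓)*2*(-⅖)) + 8)*(-30) = ((½ + 4 - 4/15) + 8)*(-30) = (127/30 + 8)*(-30) = (367/30)*(-30) = -367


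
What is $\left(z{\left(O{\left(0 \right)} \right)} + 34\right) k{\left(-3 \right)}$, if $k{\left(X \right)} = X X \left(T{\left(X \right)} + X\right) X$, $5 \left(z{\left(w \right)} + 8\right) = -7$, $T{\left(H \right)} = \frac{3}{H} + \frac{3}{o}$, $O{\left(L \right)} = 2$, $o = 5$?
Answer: $\frac{56457}{25} \approx 2258.3$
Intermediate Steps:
$T{\left(H \right)} = \frac{3}{5} + \frac{3}{H}$ ($T{\left(H \right)} = \frac{3}{H} + \frac{3}{5} = \frac{3}{5} + \frac{3}{H}$)
$z{\left(w \right)} = - \frac{47}{5}$ ($z{\left(w \right)} = -8 + \frac{1}{5} \left(-7\right) = -8 - \frac{7}{5} = - \frac{47}{5}$)
$k{\left(X \right)} = X^{3} \left(\frac{3}{5} + X + \frac{3}{X}\right)$ ($k{\left(X \right)} = X X \left(\left(\frac{3}{5} + \frac{3}{X}\right) + X\right) X = X X \left(\frac{3}{5} + X + \frac{3}{X}\right) X = X^{2} \left(\frac{3}{5} + X + \frac{3}{X}\right) X = X^{3} \left(\frac{3}{5} + X + \frac{3}{X}\right)$)
$\left(z{\left(O{\left(0 \right)} \right)} + 34\right) k{\left(-3 \right)} = \left(- \frac{47}{5} + 34\right) \left(-3\right)^{2} \left(3 + \left(-3\right)^{2} + \frac{3}{5} \left(-3\right)\right) = \frac{123 \cdot 9 \left(3 + 9 - \frac{9}{5}\right)}{5} = \frac{123 \cdot 9 \cdot \frac{51}{5}}{5} = \frac{123}{5} \cdot \frac{459}{5} = \frac{56457}{25}$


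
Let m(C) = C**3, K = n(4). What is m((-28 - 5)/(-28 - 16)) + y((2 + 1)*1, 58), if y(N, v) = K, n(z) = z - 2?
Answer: 155/64 ≈ 2.4219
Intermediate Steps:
n(z) = -2 + z
K = 2 (K = -2 + 4 = 2)
y(N, v) = 2
m((-28 - 5)/(-28 - 16)) + y((2 + 1)*1, 58) = ((-28 - 5)/(-28 - 16))**3 + 2 = (-33/(-44))**3 + 2 = (-33*(-1/44))**3 + 2 = (3/4)**3 + 2 = 27/64 + 2 = 155/64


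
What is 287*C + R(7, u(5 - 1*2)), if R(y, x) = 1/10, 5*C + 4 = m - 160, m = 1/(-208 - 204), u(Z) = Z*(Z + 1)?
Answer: -19392097/2060 ≈ -9413.6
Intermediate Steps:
u(Z) = Z*(1 + Z)
m = -1/412 (m = 1/(-412) = -1/412 ≈ -0.0024272)
C = -67569/2060 (C = -4/5 + (-1/412 - 160)/5 = -4/5 + (1/5)*(-65921/412) = -4/5 - 65921/2060 = -67569/2060 ≈ -32.800)
R(y, x) = 1/10
287*C + R(7, u(5 - 1*2)) = 287*(-67569/2060) + 1/10 = -19392303/2060 + 1/10 = -19392097/2060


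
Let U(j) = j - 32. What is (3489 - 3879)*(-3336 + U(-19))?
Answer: 1320930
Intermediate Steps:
U(j) = -32 + j
(3489 - 3879)*(-3336 + U(-19)) = (3489 - 3879)*(-3336 + (-32 - 19)) = -390*(-3336 - 51) = -390*(-3387) = 1320930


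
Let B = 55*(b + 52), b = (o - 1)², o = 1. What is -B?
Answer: -2860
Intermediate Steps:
b = 0 (b = (1 - 1)² = 0² = 0)
B = 2860 (B = 55*(0 + 52) = 55*52 = 2860)
-B = -1*2860 = -2860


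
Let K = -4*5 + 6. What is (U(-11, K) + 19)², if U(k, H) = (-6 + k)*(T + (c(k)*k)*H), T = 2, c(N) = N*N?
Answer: 100357804849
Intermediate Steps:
c(N) = N²
K = -14 (K = -20 + 6 = -14)
U(k, H) = (-6 + k)*(2 + H*k³) (U(k, H) = (-6 + k)*(2 + (k²*k)*H) = (-6 + k)*(2 + k³*H) = (-6 + k)*(2 + H*k³))
(U(-11, K) + 19)² = ((-12 + 2*(-11) - 14*(-11)⁴ - 6*(-14)*(-11)³) + 19)² = ((-12 - 22 - 14*14641 - 6*(-14)*(-1331)) + 19)² = ((-12 - 22 - 204974 - 111804) + 19)² = (-316812 + 19)² = (-316793)² = 100357804849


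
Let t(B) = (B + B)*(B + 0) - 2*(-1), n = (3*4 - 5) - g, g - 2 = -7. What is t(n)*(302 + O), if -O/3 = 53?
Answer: 41470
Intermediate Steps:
g = -5 (g = 2 - 7 = -5)
O = -159 (O = -3*53 = -159)
n = 12 (n = (3*4 - 5) - 1*(-5) = (12 - 5) + 5 = 7 + 5 = 12)
t(B) = 2 + 2*B**2 (t(B) = (2*B)*B + 2 = 2*B**2 + 2 = 2 + 2*B**2)
t(n)*(302 + O) = (2 + 2*12**2)*(302 - 159) = (2 + 2*144)*143 = (2 + 288)*143 = 290*143 = 41470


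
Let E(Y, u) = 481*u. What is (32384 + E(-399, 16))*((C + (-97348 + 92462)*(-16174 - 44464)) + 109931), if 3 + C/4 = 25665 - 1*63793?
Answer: 11873085774000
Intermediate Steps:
C = -152524 (C = -12 + 4*(25665 - 1*63793) = -12 + 4*(25665 - 63793) = -12 + 4*(-38128) = -12 - 152512 = -152524)
(32384 + E(-399, 16))*((C + (-97348 + 92462)*(-16174 - 44464)) + 109931) = (32384 + 481*16)*((-152524 + (-97348 + 92462)*(-16174 - 44464)) + 109931) = (32384 + 7696)*((-152524 - 4886*(-60638)) + 109931) = 40080*((-152524 + 296277268) + 109931) = 40080*(296124744 + 109931) = 40080*296234675 = 11873085774000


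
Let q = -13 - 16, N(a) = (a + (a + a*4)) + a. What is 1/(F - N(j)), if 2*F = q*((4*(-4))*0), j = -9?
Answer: 1/63 ≈ 0.015873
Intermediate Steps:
N(a) = 7*a (N(a) = (a + (a + 4*a)) + a = (a + 5*a) + a = 6*a + a = 7*a)
q = -29
F = 0 (F = (-29*4*(-4)*0)/2 = (-(-464)*0)/2 = (-29*0)/2 = (½)*0 = 0)
1/(F - N(j)) = 1/(0 - 7*(-9)) = 1/(0 - 1*(-63)) = 1/(0 + 63) = 1/63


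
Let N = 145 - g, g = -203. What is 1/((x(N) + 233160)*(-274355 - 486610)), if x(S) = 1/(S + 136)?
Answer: -484/85874474870565 ≈ -5.6361e-12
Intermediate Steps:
N = 348 (N = 145 - 1*(-203) = 145 + 203 = 348)
x(S) = 1/(136 + S)
1/((x(N) + 233160)*(-274355 - 486610)) = 1/((1/(136 + 348) + 233160)*(-274355 - 486610)) = 1/((1/484 + 233160)*(-760965)) = 1/((112849441/484)*(-760965)) = 1/(-85874474870565/484) = -484/85874474870565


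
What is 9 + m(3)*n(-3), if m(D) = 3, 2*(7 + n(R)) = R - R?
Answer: -12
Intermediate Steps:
n(R) = -7 (n(R) = -7 + (R - R)/2 = -7 + (½)*0 = -7 + 0 = -7)
9 + m(3)*n(-3) = 9 + 3*(-7) = 9 - 21 = -12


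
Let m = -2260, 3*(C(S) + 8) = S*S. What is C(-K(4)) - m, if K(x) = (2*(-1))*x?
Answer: 6820/3 ≈ 2273.3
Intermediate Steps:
K(x) = -2*x
C(S) = -8 + S²/3 (C(S) = -8 + (S*S)/3 = -8 + S²/3)
C(-K(4)) - m = (-8 + (-(-2)*4)²/3) - 1*(-2260) = (-8 + (-1*(-8))²/3) + 2260 = (-8 + (⅓)*8²) + 2260 = (-8 + (⅓)*64) + 2260 = (-8 + 64/3) + 2260 = 40/3 + 2260 = 6820/3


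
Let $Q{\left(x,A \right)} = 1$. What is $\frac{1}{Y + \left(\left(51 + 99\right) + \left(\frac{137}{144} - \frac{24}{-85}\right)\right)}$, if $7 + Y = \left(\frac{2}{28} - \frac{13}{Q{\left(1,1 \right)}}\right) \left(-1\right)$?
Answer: $\frac{85680}{13465667} \approx 0.0063628$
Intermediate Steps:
$Y = \frac{83}{14}$ ($Y = -7 + \left(\frac{2}{28} - \frac{13}{1}\right) \left(-1\right) = -7 + \left(2 \cdot \frac{1}{28} - 13\right) \left(-1\right) = -7 + \left(\frac{1}{14} - 13\right) \left(-1\right) = -7 - - \frac{181}{14} = -7 + \frac{181}{14} = \frac{83}{14} \approx 5.9286$)
$\frac{1}{Y + \left(\left(51 + 99\right) + \left(\frac{137}{144} - \frac{24}{-85}\right)\right)} = \frac{1}{\frac{83}{14} + \left(\left(51 + 99\right) + \left(\frac{137}{144} - \frac{24}{-85}\right)\right)} = \frac{1}{\frac{83}{14} + \left(150 + \left(137 \cdot \frac{1}{144} - - \frac{24}{85}\right)\right)} = \frac{1}{\frac{83}{14} + \left(150 + \left(\frac{137}{144} + \frac{24}{85}\right)\right)} = \frac{1}{\frac{83}{14} + \left(150 + \frac{15101}{12240}\right)} = \frac{1}{\frac{83}{14} + \frac{1851101}{12240}} = \frac{1}{\frac{13465667}{85680}} = \frac{85680}{13465667}$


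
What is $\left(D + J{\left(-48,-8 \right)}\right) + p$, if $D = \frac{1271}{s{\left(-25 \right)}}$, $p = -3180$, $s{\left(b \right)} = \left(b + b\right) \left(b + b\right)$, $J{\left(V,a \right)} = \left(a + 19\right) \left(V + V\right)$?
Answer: $- \frac{10588729}{2500} \approx -4235.5$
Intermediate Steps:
$J{\left(V,a \right)} = 2 V \left(19 + a\right)$ ($J{\left(V,a \right)} = \left(19 + a\right) 2 V = 2 V \left(19 + a\right)$)
$s{\left(b \right)} = 4 b^{2}$ ($s{\left(b \right)} = 2 b 2 b = 4 b^{2}$)
$D = \frac{1271}{2500}$ ($D = \frac{1271}{4 \left(-25\right)^{2}} = \frac{1271}{4 \cdot 625} = \frac{1271}{2500} \approx 0.5084$)
$\left(D + J{\left(-48,-8 \right)}\right) + p = \left(\frac{1271}{2500} + 2 \left(-48\right) \left(19 - 8\right)\right) - 3180 = \left(\frac{1271}{2500} + 2 \left(-48\right) 11\right) - 3180 = \left(\frac{1271}{2500} - 1056\right) - 3180 = - \frac{2638729}{2500} - 3180 = - \frac{10588729}{2500}$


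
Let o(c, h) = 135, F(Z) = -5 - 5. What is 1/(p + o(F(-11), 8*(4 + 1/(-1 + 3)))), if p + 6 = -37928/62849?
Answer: 62849/8069593 ≈ 0.0077884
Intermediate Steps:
F(Z) = -10
p = -415022/62849 (p = -6 - 37928/62849 = -415022/62849 ≈ -6.6035)
1/(p + o(F(-11), 8*(4 + 1/(-1 + 3)))) = 1/(-415022/62849 + 135) = 1/(8069593/62849) = 62849/8069593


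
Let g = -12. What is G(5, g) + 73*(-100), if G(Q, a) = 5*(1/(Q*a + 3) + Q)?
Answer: -414680/57 ≈ -7275.1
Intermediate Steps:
G(Q, a) = 5*Q + 5/(3 + Q*a) (G(Q, a) = 5*(1/(3 + Q*a) + Q) = 5*(Q + 1/(3 + Q*a)) = 5*Q + 5/(3 + Q*a))
G(5, g) + 73*(-100) = 5*(1 + 3*5 - 12*5²)/(3 + 5*(-12)) + 73*(-100) = 5*(1 + 15 - 12*25)/(3 - 60) - 7300 = 5*(1 + 15 - 300)/(-57) - 7300 = 5*(-1/57)*(-284) - 7300 = 1420/57 - 7300 = -414680/57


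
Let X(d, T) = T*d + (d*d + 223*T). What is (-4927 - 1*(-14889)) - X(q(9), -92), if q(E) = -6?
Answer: 29890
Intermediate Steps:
X(d, T) = d² + 223*T + T*d (X(d, T) = T*d + (d² + 223*T) = d² + 223*T + T*d)
(-4927 - 1*(-14889)) - X(q(9), -92) = (-4927 - 1*(-14889)) - ((-6)² + 223*(-92) - 92*(-6)) = (-4927 + 14889) - (36 - 20516 + 552) = 9962 - 1*(-19928) = 9962 + 19928 = 29890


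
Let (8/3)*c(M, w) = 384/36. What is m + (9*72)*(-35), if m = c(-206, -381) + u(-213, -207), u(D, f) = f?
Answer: -22883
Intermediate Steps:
c(M, w) = 4 (c(M, w) = 3*(384/36)/8 = 3*(384*(1/36))/8 = (3/8)*(32/3) = 4)
m = -203 (m = 4 - 207 = -203)
m + (9*72)*(-35) = -203 + (9*72)*(-35) = -203 + 648*(-35) = -203 - 22680 = -22883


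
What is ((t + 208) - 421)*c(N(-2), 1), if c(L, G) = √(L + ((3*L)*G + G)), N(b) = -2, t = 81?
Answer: -132*I*√7 ≈ -349.24*I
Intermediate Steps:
c(L, G) = √(G + L + 3*G*L) (c(L, G) = √(L + (3*G*L + G)) = √(L + (G + 3*G*L)) = √(G + L + 3*G*L))
((t + 208) - 421)*c(N(-2), 1) = ((81 + 208) - 421)*√(1 - 2 + 3*1*(-2)) = (289 - 421)*√(1 - 2 - 6) = -132*I*√7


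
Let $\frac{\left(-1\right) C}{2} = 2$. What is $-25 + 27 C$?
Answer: $-133$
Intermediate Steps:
$C = -4$ ($C = \left(-2\right) 2 = -4$)
$-25 + 27 C = -25 + 27 \left(-4\right) = -25 - 108 = -133$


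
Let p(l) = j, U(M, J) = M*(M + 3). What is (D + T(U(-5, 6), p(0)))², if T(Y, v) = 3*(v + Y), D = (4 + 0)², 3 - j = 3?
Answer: 2116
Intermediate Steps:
j = 0 (j = 3 - 1*3 = 3 - 3 = 0)
U(M, J) = M*(3 + M)
D = 16 (D = 4² = 16)
p(l) = 0
T(Y, v) = 3*Y + 3*v (T(Y, v) = 3*(Y + v) = 3*Y + 3*v)
(D + T(U(-5, 6), p(0)))² = (16 + (3*(-5*(3 - 5)) + 3*0))² = (16 + (3*(-5*(-2)) + 0))² = (16 + (3*10 + 0))² = (16 + (30 + 0))² = (16 + 30)² = 46² = 2116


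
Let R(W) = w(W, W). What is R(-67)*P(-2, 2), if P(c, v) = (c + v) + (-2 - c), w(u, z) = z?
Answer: 0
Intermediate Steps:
P(c, v) = -2 + v
R(W) = W
R(-67)*P(-2, 2) = -67*(-2 + 2) = -67*0 = 0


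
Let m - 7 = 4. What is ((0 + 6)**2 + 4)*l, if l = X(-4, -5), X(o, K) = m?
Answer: 440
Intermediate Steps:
m = 11 (m = 7 + 4 = 11)
X(o, K) = 11
l = 11
((0 + 6)**2 + 4)*l = ((0 + 6)**2 + 4)*11 = (6**2 + 4)*11 = (36 + 4)*11 = 40*11 = 440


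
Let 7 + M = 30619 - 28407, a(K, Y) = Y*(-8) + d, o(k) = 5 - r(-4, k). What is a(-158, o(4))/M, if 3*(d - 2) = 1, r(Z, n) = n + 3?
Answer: 11/1323 ≈ 0.0083144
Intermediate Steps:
r(Z, n) = 3 + n
d = 7/3 (d = 2 + (1/3)*1 = 2 + 1/3 = 7/3 ≈ 2.3333)
o(k) = 2 - k (o(k) = 5 - (3 + k) = 5 + (-3 - k) = 2 - k)
a(K, Y) = 7/3 - 8*Y (a(K, Y) = Y*(-8) + 7/3 = -8*Y + 7/3 = 7/3 - 8*Y)
M = 2205 (M = -7 + (30619 - 28407) = -7 + 2212 = 2205)
a(-158, o(4))/M = (7/3 - 8*(2 - 1*4))/2205 = (7/3 - 8*(2 - 4))*(1/2205) = (7/3 - 8*(-2))*(1/2205) = (7/3 + 16)*(1/2205) = (55/3)*(1/2205) = 11/1323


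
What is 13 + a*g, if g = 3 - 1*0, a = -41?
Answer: -110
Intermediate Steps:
g = 3 (g = 3 + 0 = 3)
13 + a*g = 13 - 41*3 = 13 - 123 = -110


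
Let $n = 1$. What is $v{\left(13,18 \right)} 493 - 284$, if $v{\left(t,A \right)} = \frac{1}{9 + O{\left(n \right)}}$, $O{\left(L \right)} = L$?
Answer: $- \frac{2347}{10} \approx -234.7$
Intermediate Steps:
$v{\left(t,A \right)} = \frac{1}{10}$ ($v{\left(t,A \right)} = \frac{1}{9 + 1} = \frac{1}{10}$)
$v{\left(13,18 \right)} 493 - 284 = \frac{1}{10} \cdot 493 - 284 = \frac{493}{10} - 284 = - \frac{2347}{10}$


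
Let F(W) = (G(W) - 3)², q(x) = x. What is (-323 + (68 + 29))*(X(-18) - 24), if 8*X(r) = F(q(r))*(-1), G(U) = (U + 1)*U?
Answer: 10396113/4 ≈ 2.5990e+6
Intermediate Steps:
G(U) = U*(1 + U) (G(U) = (1 + U)*U = U*(1 + U))
F(W) = (-3 + W*(1 + W))² (F(W) = (W*(1 + W) - 3)² = (-3 + W*(1 + W))²)
X(r) = -(-3 + r*(1 + r))²/8 (X(r) = ((-3 + r*(1 + r))²*(-1))/8 = (-(-3 + r*(1 + r))²)/8 = -(-3 + r*(1 + r))²/8)
(-323 + (68 + 29))*(X(-18) - 24) = (-323 + (68 + 29))*(-(-3 - 18*(1 - 18))²/8 - 24) = (-323 + 97)*(-(-3 - 18*(-17))²/8 - 24) = -226*(-(-3 + 306)²/8 - 24) = -226*(-⅛*303² - 24) = -226*(-⅛*91809 - 24) = -226*(-91809/8 - 24) = -226*(-92001/8) = 10396113/4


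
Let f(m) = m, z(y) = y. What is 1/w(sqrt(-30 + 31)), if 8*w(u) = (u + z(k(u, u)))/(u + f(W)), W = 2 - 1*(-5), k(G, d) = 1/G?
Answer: 32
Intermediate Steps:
W = 7 (W = 2 + 5 = 7)
w(u) = (u + 1/u)/(8*(7 + u)) (w(u) = ((u + 1/u)/(u + 7))/8 = ((u + 1/u)/(7 + u))/8 = (u + 1/u)/(8*(7 + u)))
1/w(sqrt(-30 + 31)) = 1/((1 + (sqrt(-30 + 31))**2)/(8*(sqrt(-30 + 31))*(7 + sqrt(-30 + 31)))) = 1/((1 + (sqrt(1))**2)/(8*(sqrt(1))*(7 + sqrt(1)))) = 1/((1/8)*(1 + 1**2)/(1*(7 + 1))) = 1/((1/8)*1*(1 + 1)/8) = 1/((1/8)*1*(1/8)*2) = 1/(1/32) = 32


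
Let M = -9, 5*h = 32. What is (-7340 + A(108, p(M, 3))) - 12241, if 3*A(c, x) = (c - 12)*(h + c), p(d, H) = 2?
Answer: -79601/5 ≈ -15920.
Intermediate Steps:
h = 32/5 (h = (⅕)*32 = 32/5 ≈ 6.4000)
A(c, x) = (-12 + c)*(32/5 + c)/3 (A(c, x) = ((c - 12)*(32/5 + c))/3 = ((-12 + c)*(32/5 + c))/3 = (-12 + c)*(32/5 + c)/3)
(-7340 + A(108, p(M, 3))) - 12241 = (-7340 + (-128/5 - 28/15*108 + (⅓)*108²)) - 12241 = (-7340 + (-128/5 - 1008/5 + (⅓)*11664)) - 12241 = (-7340 + (-128/5 - 1008/5 + 3888)) - 12241 = (-7340 + 18304/5) - 12241 = -18396/5 - 12241 = -79601/5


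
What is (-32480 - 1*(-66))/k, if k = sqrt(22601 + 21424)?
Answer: -32414*sqrt(1761)/8805 ≈ -154.48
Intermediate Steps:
k = 5*sqrt(1761) (k = sqrt(44025) = 5*sqrt(1761) ≈ 209.82)
(-32480 - 1*(-66))/k = (-32480 - 1*(-66))/((5*sqrt(1761))) = (-32480 + 66)*(sqrt(1761)/8805) = -32414*sqrt(1761)/8805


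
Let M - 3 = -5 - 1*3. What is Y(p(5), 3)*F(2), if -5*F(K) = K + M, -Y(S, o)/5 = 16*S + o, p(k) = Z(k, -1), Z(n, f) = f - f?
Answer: -9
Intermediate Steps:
Z(n, f) = 0
p(k) = 0
M = -5 (M = 3 + (-5 - 1*3) = 3 + (-5 - 3) = 3 - 8 = -5)
Y(S, o) = -80*S - 5*o (Y(S, o) = -5*(16*S + o) = -5*(o + 16*S) = -80*S - 5*o)
F(K) = 1 - K/5 (F(K) = -(K - 5)/5 = -(-5 + K)/5 = 1 - K/5)
Y(p(5), 3)*F(2) = (-80*0 - 5*3)*(1 - ⅕*2) = (0 - 15)*(1 - ⅖) = -15*⅗ = -9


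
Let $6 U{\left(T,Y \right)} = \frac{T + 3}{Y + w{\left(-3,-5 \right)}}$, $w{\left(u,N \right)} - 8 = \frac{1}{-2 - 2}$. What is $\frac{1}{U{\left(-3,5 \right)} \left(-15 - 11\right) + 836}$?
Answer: $\frac{1}{836} \approx 0.0011962$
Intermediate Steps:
$w{\left(u,N \right)} = \frac{31}{4}$ ($w{\left(u,N \right)} = 8 + \frac{1}{-2 - 2} = 8 + \frac{1}{-4} = 8 - \frac{1}{4} = \frac{31}{4}$)
$U{\left(T,Y \right)} = \frac{3 + T}{6 \left(\frac{31}{4} + Y\right)}$ ($U{\left(T,Y \right)} = \frac{\left(T + 3\right) \frac{1}{Y + \frac{31}{4}}}{6} = \frac{\left(3 + T\right) \frac{1}{\frac{31}{4} + Y}}{6} = \frac{\frac{1}{\frac{31}{4} + Y} \left(3 + T\right)}{6} = \frac{3 + T}{6 \left(\frac{31}{4} + Y\right)}$)
$\frac{1}{U{\left(-3,5 \right)} \left(-15 - 11\right) + 836} = \frac{1}{\frac{2 \left(3 - 3\right)}{3 \left(31 + 4 \cdot 5\right)} \left(-15 - 11\right) + 836} = \frac{1}{\frac{2}{3} \frac{1}{31 + 20} \cdot 0 \left(-26\right) + 836} = \frac{1}{\frac{2}{3} \cdot \frac{1}{51} \cdot 0 \left(-26\right) + 836} = \frac{1}{0 \left(-26\right) + 836} = \frac{1}{0 + 836} = \frac{1}{836}$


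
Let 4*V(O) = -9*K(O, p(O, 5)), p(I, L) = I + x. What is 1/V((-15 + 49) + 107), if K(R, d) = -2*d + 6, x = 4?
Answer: 1/639 ≈ 0.0015649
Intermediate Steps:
p(I, L) = 4 + I (p(I, L) = I + 4 = 4 + I)
K(R, d) = 6 - 2*d
V(O) = 9/2 + 9*O/2 (V(O) = (-9*(6 - 2*(4 + O)))/4 = (-9*(6 + (-8 - 2*O)))/4 = (-9*(-2 - 2*O))/4 = (18 + 18*O)/4 = 9/2 + 9*O/2)
1/V((-15 + 49) + 107) = 1/(9/2 + 9*((-15 + 49) + 107)/2) = 1/(9/2 + 9*(34 + 107)/2) = 1/(9/2 + (9/2)*141) = 1/(9/2 + 1269/2) = 1/639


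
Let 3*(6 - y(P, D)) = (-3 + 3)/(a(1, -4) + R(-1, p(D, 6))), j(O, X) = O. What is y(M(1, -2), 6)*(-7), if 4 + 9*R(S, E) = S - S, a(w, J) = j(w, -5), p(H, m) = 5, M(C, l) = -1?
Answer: -42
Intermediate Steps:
a(w, J) = w
R(S, E) = -4/9 (R(S, E) = -4/9 + (S - S)/9 = -4/9 + (1/9)*0 = -4/9 + 0 = -4/9)
y(P, D) = 6 (y(P, D) = 6 - (-3 + 3)/(3*(1 - 4/9)) = 6 - 0/5/9 = 6 - 0*9/5 = 6 - 1/3*0 = 6 + 0 = 6)
y(M(1, -2), 6)*(-7) = 6*(-7) = -42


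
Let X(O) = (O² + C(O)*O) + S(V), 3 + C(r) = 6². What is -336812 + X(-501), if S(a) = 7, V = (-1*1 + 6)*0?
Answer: -102337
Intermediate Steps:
C(r) = 33 (C(r) = -3 + 6² = -3 + 36 = 33)
V = 0 (V = (-1 + 6)*0 = 5*0 = 0)
X(O) = 7 + O² + 33*O (X(O) = (O² + 33*O) + 7 = 7 + O² + 33*O)
-336812 + X(-501) = -336812 + (7 + (-501)² + 33*(-501)) = -336812 + (7 + 251001 - 16533) = -336812 + 234475 = -102337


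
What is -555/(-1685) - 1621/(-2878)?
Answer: 865735/969886 ≈ 0.89262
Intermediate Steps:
-555/(-1685) - 1621/(-2878) = -555*(-1/1685) - 1621*(-1/2878) = 111/337 + 1621/2878 = 865735/969886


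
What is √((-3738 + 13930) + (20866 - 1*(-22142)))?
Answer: 20*√133 ≈ 230.65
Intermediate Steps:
√((-3738 + 13930) + (20866 - 1*(-22142))) = √(10192 + (20866 + 22142)) = √(10192 + 43008) = √53200 = 20*√133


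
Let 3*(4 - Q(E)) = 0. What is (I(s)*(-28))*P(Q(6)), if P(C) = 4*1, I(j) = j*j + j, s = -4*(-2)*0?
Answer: 0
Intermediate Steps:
Q(E) = 4 (Q(E) = 4 - 1/3*0 = 4 + 0 = 4)
s = 0 (s = 8*0 = 0)
I(j) = j + j**2 (I(j) = j**2 + j = j + j**2)
P(C) = 4
(I(s)*(-28))*P(Q(6)) = ((0*(1 + 0))*(-28))*4 = ((0*1)*(-28))*4 = (0*(-28))*4 = 0*4 = 0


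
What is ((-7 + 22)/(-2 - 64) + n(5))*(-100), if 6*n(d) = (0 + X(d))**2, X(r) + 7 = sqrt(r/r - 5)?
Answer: -8000/11 + 1400*I/3 ≈ -727.27 + 466.67*I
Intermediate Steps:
X(r) = -7 + 2*I (X(r) = -7 + sqrt(r/r - 5) = -7 + sqrt(1 - 5) = -7 + sqrt(-4) = -7 + 2*I)
n(d) = (-7 + 2*I)**2/6 (n(d) = (0 + (-7 + 2*I))**2/6 = (-7 + 2*I)**2/6)
((-7 + 22)/(-2 - 64) + n(5))*(-100) = ((-7 + 22)/(-2 - 64) + (15/2 - 14*I/3))*(-100) = (15/(-66) + (15/2 - 14*I/3))*(-100) = (15*(-1/66) + (15/2 - 14*I/3))*(-100) = (-5/22 + (15/2 - 14*I/3))*(-100) = (80/11 - 14*I/3)*(-100) = -8000/11 + 1400*I/3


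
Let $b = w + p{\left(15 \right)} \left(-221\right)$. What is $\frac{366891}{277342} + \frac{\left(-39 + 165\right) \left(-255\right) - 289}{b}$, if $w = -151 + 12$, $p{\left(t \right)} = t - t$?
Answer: $\frac{9042148147}{38550538} \approx 234.55$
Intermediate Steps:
$p{\left(t \right)} = 0$
$w = -139$
$b = -139$ ($b = -139 + 0 \left(-221\right) = -139 + 0 = -139$)
$\frac{366891}{277342} + \frac{\left(-39 + 165\right) \left(-255\right) - 289}{b} = \frac{366891}{277342} + \frac{\left(-39 + 165\right) \left(-255\right) - 289}{-139} = 366891 \cdot \frac{1}{277342} + \left(126 \left(-255\right) - 289\right) \left(- \frac{1}{139}\right) = \frac{366891}{277342} + \left(-32130 - 289\right) \left(- \frac{1}{139}\right) = \frac{366891}{277342} - - \frac{32419}{139} = \frac{366891}{277342} + \frac{32419}{139} = \frac{9042148147}{38550538}$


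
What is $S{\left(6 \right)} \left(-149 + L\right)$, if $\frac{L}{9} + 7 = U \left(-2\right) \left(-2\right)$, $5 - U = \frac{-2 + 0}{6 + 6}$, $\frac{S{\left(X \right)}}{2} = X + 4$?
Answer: $-520$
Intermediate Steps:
$S{\left(X \right)} = 8 + 2 X$ ($S{\left(X \right)} = 2 \left(X + 4\right) = 2 \left(4 + X\right) = 8 + 2 X$)
$U = \frac{31}{6}$ ($U = 5 - \frac{-2 + 0}{6 + 6} = 5 - - \frac{2}{12} = 5 - \left(-2\right) \frac{1}{12} = 5 - - \frac{1}{6} = 5 + \frac{1}{6} = \frac{31}{6} \approx 5.1667$)
$L = 123$ ($L = -63 + 9 \cdot \frac{31}{6} \left(-2\right) \left(-2\right) = -63 + 9 \left(\left(- \frac{31}{3}\right) \left(-2\right)\right) = -63 + 9 \cdot \frac{62}{3} = -63 + 186 = 123$)
$S{\left(6 \right)} \left(-149 + L\right) = \left(8 + 2 \cdot 6\right) \left(-149 + 123\right) = \left(8 + 12\right) \left(-26\right) = 20 \left(-26\right) = -520$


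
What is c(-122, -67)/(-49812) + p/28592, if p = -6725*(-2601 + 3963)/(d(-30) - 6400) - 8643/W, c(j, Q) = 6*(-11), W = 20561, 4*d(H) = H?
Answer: 320893999397029/6254464154009456 ≈ 0.051306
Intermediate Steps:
d(H) = H/4
c(j, Q) = -66
p = 75308828571/52697843 (p = -6725*(-2601 + 3963)/((1/4)*(-30) - 6400) - 8643/20561 = -6725*1362/(-15/2 - 6400) - 8643*1/20561 = -6725/((-12815/2*1/1362)) - 8643/20561 = -6725/(-12815/2724) - 8643/20561 = -6725*(-2724/12815) - 8643/20561 = 3663780/2563 - 8643/20561 = 75308828571/52697843 ≈ 1429.1)
c(-122, -67)/(-49812) + p/28592 = -66/(-49812) + (75308828571/52697843)/28592 = -66*(-1/49812) + (75308828571/52697843)*(1/28592) = 11/8302 + 75308828571/1506736727056 = 320893999397029/6254464154009456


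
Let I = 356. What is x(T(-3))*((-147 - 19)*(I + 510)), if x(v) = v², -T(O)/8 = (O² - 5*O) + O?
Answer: -4057369344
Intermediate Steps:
T(O) = -8*O² + 32*O (T(O) = -8*((O² - 5*O) + O) = -8*(O² - 4*O) = -8*O² + 32*O)
x(T(-3))*((-147 - 19)*(I + 510)) = (8*(-3)*(4 - 1*(-3)))²*((-147 - 19)*(356 + 510)) = (8*(-3)*(4 + 3))²*(-166*866) = (8*(-3)*7)²*(-143756) = (-168)²*(-143756) = 28224*(-143756) = -4057369344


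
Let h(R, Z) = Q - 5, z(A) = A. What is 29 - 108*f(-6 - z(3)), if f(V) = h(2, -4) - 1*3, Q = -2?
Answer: 1109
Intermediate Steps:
h(R, Z) = -7 (h(R, Z) = -2 - 5 = -7)
f(V) = -10 (f(V) = -7 - 1*3 = -7 - 3 = -10)
29 - 108*f(-6 - z(3)) = 29 - 108*(-10) = 29 + 1080 = 1109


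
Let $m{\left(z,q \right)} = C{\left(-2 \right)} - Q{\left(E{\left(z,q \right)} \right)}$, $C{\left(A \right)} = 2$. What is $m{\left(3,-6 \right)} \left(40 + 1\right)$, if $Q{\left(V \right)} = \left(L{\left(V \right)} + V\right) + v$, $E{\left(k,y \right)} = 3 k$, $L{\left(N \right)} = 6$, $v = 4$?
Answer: $-697$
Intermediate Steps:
$Q{\left(V \right)} = 10 + V$ ($Q{\left(V \right)} = \left(6 + V\right) + 4 = 10 + V$)
$m{\left(z,q \right)} = -8 - 3 z$ ($m{\left(z,q \right)} = 2 - \left(10 + 3 z\right) = -8 - 3 z$)
$m{\left(3,-6 \right)} \left(40 + 1\right) = \left(-8 - 9\right) \left(40 + 1\right) = \left(-8 - 9\right) 41 = \left(-17\right) 41 = -697$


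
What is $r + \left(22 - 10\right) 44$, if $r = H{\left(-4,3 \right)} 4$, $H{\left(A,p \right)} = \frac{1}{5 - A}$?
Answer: $\frac{4756}{9} \approx 528.44$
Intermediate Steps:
$r = \frac{4}{9}$ ($r = - \frac{1}{-5 - 4} \cdot 4 = - \frac{1}{-9} \cdot 4 = \left(-1\right) \left(- \frac{1}{9}\right) 4 = \frac{1}{9} \cdot 4 = \frac{4}{9} \approx 0.44444$)
$r + \left(22 - 10\right) 44 = \frac{4}{9} + \left(22 - 10\right) 44 = \frac{4}{9} + 12 \cdot 44 = \frac{4}{9} + 528 = \frac{4756}{9}$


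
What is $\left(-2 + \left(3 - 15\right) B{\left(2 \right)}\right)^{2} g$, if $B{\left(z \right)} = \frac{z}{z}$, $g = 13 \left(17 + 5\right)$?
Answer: $56056$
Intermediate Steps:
$g = 286$ ($g = 13 \cdot 22 = 286$)
$B{\left(z \right)} = 1$
$\left(-2 + \left(3 - 15\right) B{\left(2 \right)}\right)^{2} g = \left(-2 + \left(3 - 15\right) 1\right)^{2} \cdot 286 = \left(-2 - 12\right)^{2} \cdot 286 = \left(-14\right)^{2} \cdot 286 = 196 \cdot 286 = 56056$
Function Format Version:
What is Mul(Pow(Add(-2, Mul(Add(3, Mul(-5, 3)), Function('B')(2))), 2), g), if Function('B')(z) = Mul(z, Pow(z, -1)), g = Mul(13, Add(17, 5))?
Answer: 56056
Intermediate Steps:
g = 286 (g = Mul(13, 22) = 286)
Function('B')(z) = 1
Mul(Pow(Add(-2, Mul(Add(3, Mul(-5, 3)), Function('B')(2))), 2), g) = Mul(Pow(Add(-2, Mul(Add(3, Mul(-5, 3)), 1)), 2), 286) = Mul(Pow(Add(-2, Mul(Add(3, -15), 1)), 2), 286) = Mul(Pow(Add(-2, Mul(-12, 1)), 2), 286) = Mul(Pow(Add(-2, -12), 2), 286) = Mul(Pow(-14, 2), 286) = Mul(196, 286) = 56056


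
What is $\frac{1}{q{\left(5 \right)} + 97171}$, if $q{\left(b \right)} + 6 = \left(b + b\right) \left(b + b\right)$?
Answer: $\frac{1}{97265} \approx 1.0281 \cdot 10^{-5}$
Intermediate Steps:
$q{\left(b \right)} = -6 + 4 b^{2}$ ($q{\left(b \right)} = -6 + \left(b + b\right) \left(b + b\right) = -6 + 2 b 2 b = -6 + 4 b^{2}$)
$\frac{1}{q{\left(5 \right)} + 97171} = \frac{1}{\left(-6 + 4 \cdot 5^{2}\right) + 97171} = \frac{1}{\left(-6 + 4 \cdot 25\right) + 97171} = \frac{1}{\left(-6 + 100\right) + 97171} = \frac{1}{94 + 97171} = \frac{1}{97265}$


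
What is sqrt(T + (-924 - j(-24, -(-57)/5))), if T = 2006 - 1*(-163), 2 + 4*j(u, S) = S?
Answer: sqrt(124265)/10 ≈ 35.251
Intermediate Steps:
j(u, S) = -1/2 + S/4
T = 2169 (T = 2006 + 163 = 2169)
sqrt(T + (-924 - j(-24, -(-57)/5))) = sqrt(2169 + (-924 - (-1/2 + (-(-57)/5)/4))) = sqrt(2169 + (-924 - (-1/2 + (-3*(-19/5))/4))) = sqrt(2169 + (-924 - (-1/2 + (1/4)*(57/5)))) = sqrt(2169 + (-924 - (-1/2 + 57/20))) = sqrt(2169 + (-924 - 1*47/20)) = sqrt(2169 + (-924 - 47/20)) = sqrt(2169 - 18527/20) = sqrt(24853/20) = sqrt(124265)/10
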